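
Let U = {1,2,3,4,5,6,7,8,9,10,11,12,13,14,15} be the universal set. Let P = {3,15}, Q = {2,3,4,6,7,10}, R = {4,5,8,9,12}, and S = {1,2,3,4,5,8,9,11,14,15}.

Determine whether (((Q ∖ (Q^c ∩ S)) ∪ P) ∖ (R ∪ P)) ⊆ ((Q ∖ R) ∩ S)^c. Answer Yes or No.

No

Q^c = {1,5,8,9,11,12,13,14,15}
Q^c ∩ S = {1,5,8,9,11,14,15}
Q ∖ (Q^c ∩ S) = {2,3,4,6,7,10}
(Q ∖ (Q^c ∩ S)) ∪ P = {2,3,4,6,7,10,15}
R ∪ P = {3,4,5,8,9,12,15}
((Q ∖ (Q^c ∩ S)) ∪ P) ∖ (R ∪ P) = {2,6,7,10}
Q ∖ R = {2,3,6,7,10}
(Q ∖ R) ∩ S = {2,3}
((Q ∖ R) ∩ S)^c = {1,4,5,6,7,8,9,10,11,12,13,14,15}
2 ∈ ((Q ∖ (Q^c ∩ S)) ∪ P) ∖ (R ∪ P) but 2 ∉ ((Q ∖ R) ∩ S)^c, so the inclusion fails.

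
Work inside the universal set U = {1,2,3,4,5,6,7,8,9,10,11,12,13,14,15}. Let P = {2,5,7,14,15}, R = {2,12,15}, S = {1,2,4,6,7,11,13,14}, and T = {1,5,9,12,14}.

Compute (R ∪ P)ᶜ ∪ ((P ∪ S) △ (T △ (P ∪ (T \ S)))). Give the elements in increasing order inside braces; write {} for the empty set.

{1,3,4,5,6,8,9,10,11,13,14}

R ∪ P = {2,5,7,12,14,15}
(R ∪ P)ᶜ = {1,3,4,6,8,9,10,11,13}
P ∪ S = {1,2,4,5,6,7,11,13,14,15}
T \ S = {5,9,12}
P ∪ (T \ S) = {2,5,7,9,12,14,15}
T △ (P ∪ (T \ S)) = {1,2,7,15}
(P ∪ S) △ (T △ (P ∪ (T \ S))) = {4,5,6,11,13,14}
(R ∪ P)ᶜ ∪ ((P ∪ S) △ (T △ (P ∪ (T \ S)))) = {1,3,4,5,6,8,9,10,11,13,14}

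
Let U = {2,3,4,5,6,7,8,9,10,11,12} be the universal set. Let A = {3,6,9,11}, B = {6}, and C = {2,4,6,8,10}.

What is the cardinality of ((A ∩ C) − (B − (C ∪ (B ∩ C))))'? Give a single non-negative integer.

A ∩ C = {6}
B ∩ C = {6}
C ∪ (B ∩ C) = {2,4,6,8,10}
B − (C ∪ (B ∩ C)) = {}
(A ∩ C) − (B − (C ∪ (B ∩ C))) = {6}
((A ∩ C) − (B − (C ∪ (B ∩ C))))' = {2,3,4,5,7,8,9,10,11,12}
|((A ∩ C) − (B − (C ∪ (B ∩ C))))'| = 10

10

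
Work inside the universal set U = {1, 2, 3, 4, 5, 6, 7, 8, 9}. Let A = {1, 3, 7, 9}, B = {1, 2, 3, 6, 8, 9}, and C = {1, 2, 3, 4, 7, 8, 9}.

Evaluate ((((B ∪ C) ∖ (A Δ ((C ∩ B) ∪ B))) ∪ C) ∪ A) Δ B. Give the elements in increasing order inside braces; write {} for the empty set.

{4, 6, 7}

B ∪ C = {1, 2, 3, 4, 6, 7, 8, 9}
C ∩ B = {1, 2, 3, 8, 9}
(C ∩ B) ∪ B = {1, 2, 3, 6, 8, 9}
A Δ ((C ∩ B) ∪ B) = {2, 6, 7, 8}
(B ∪ C) ∖ (A Δ ((C ∩ B) ∪ B)) = {1, 3, 4, 9}
((B ∪ C) ∖ (A Δ ((C ∩ B) ∪ B))) ∪ C = {1, 2, 3, 4, 7, 8, 9}
(((B ∪ C) ∖ (A Δ ((C ∩ B) ∪ B))) ∪ C) ∪ A = {1, 2, 3, 4, 7, 8, 9}
((((B ∪ C) ∖ (A Δ ((C ∩ B) ∪ B))) ∪ C) ∪ A) Δ B = {4, 6, 7}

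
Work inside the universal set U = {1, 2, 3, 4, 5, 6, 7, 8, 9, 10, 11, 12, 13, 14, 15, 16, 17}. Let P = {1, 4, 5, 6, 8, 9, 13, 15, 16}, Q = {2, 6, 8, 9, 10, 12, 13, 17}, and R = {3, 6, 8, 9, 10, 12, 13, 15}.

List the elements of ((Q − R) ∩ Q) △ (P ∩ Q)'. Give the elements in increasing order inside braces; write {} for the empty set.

Q − R = {2, 17}
(Q − R) ∩ Q = {2, 17}
P ∩ Q = {6, 8, 9, 13}
(P ∩ Q)' = {1, 2, 3, 4, 5, 7, 10, 11, 12, 14, 15, 16, 17}
((Q − R) ∩ Q) △ (P ∩ Q)' = {1, 3, 4, 5, 7, 10, 11, 12, 14, 15, 16}

{1, 3, 4, 5, 7, 10, 11, 12, 14, 15, 16}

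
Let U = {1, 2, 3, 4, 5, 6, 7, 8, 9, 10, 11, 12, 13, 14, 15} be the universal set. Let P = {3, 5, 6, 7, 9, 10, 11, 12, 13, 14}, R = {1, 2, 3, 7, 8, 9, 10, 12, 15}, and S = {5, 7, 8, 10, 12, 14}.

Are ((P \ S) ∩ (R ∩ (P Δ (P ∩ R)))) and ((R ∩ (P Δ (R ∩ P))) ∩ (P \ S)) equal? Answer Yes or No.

Yes

P \ S = {3, 6, 9, 11, 13}
P ∩ R = {3, 7, 9, 10, 12}
P Δ (P ∩ R) = {5, 6, 11, 13, 14}
R ∩ (P Δ (P ∩ R)) = {}
(P \ S) ∩ (R ∩ (P Δ (P ∩ R))) = {}
R ∩ P = {3, 7, 9, 10, 12}
P Δ (R ∩ P) = {5, 6, 11, 13, 14}
R ∩ (P Δ (R ∩ P)) = {}
(R ∩ (P Δ (R ∩ P))) ∩ (P \ S) = {}
Both equal {}, so (P \ S) ∩ (R ∩ (P Δ (P ∩ R))) = (R ∩ (P Δ (R ∩ P))) ∩ (P \ S).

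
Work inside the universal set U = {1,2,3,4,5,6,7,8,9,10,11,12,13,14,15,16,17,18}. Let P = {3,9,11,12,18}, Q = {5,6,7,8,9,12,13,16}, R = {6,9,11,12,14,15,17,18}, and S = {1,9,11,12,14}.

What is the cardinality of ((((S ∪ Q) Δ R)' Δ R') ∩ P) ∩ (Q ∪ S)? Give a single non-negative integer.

S ∪ Q = {1,5,6,7,8,9,11,12,13,14,16}
(S ∪ Q) Δ R = {1,5,7,8,13,15,16,17,18}
((S ∪ Q) Δ R)' = {2,3,4,6,9,10,11,12,14}
R' = {1,2,3,4,5,7,8,10,13,16}
((S ∪ Q) Δ R)' Δ R' = {1,5,6,7,8,9,11,12,13,14,16}
(((S ∪ Q) Δ R)' Δ R') ∩ P = {9,11,12}
Q ∪ S = {1,5,6,7,8,9,11,12,13,14,16}
((((S ∪ Q) Δ R)' Δ R') ∩ P) ∩ (Q ∪ S) = {9,11,12}
|((((S ∪ Q) Δ R)' Δ R') ∩ P) ∩ (Q ∪ S)| = 3

3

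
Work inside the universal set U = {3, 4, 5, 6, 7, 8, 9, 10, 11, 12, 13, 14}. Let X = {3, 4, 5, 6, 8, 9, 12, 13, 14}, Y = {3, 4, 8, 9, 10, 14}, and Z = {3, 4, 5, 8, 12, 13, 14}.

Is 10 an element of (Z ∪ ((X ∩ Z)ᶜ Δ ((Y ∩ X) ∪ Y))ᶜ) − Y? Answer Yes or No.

No

10 ∉ X and 10 ∉ Z, so 10 ∉ X ∩ Z
10 ∈ (X ∩ Z)ᶜ since 10 ∉ (X ∩ Z)
10 ∈ Y and 10 ∉ X, so 10 ∉ Y ∩ X
10 ∉ (Y ∩ X) and 10 ∈ Y, so 10 ∈ (Y ∩ X) ∪ Y
10 ∈ (X ∩ Z)ᶜ and 10 ∈ ((Y ∩ X) ∪ Y), so 10 ∉ (X ∩ Z)ᶜ Δ ((Y ∩ X) ∪ Y)
10 ∈ ((X ∩ Z)ᶜ Δ ((Y ∩ X) ∪ Y))ᶜ since 10 ∉ ((X ∩ Z)ᶜ Δ ((Y ∩ X) ∪ Y))
10 ∉ Z and 10 ∈ ((X ∩ Z)ᶜ Δ ((Y ∩ X) ∪ Y))ᶜ, so 10 ∈ Z ∪ ((X ∩ Z)ᶜ Δ ((Y ∩ X) ∪ Y))ᶜ
10 ∈ (Z ∪ ((X ∩ Z)ᶜ Δ ((Y ∩ X) ∪ Y))ᶜ) and 10 ∈ Y, so 10 ∉ (Z ∪ ((X ∩ Z)ᶜ Δ ((Y ∩ X) ∪ Y))ᶜ) − Y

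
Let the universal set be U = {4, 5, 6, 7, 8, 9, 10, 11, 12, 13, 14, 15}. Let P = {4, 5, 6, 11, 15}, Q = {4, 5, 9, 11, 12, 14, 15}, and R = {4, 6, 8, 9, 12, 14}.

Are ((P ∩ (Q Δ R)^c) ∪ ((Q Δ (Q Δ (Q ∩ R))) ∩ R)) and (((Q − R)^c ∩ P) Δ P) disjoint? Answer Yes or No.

Yes

Q Δ R = {5, 6, 8, 11, 15}
(Q Δ R)^c = {4, 7, 9, 10, 12, 13, 14}
P ∩ (Q Δ R)^c = {4}
Q ∩ R = {4, 9, 12, 14}
Q Δ (Q ∩ R) = {5, 11, 15}
Q Δ (Q Δ (Q ∩ R)) = {4, 9, 12, 14}
(Q Δ (Q Δ (Q ∩ R))) ∩ R = {4, 9, 12, 14}
(P ∩ (Q Δ R)^c) ∪ ((Q Δ (Q Δ (Q ∩ R))) ∩ R) = {4, 9, 12, 14}
Q − R = {5, 11, 15}
(Q − R)^c = {4, 6, 7, 8, 9, 10, 12, 13, 14}
(Q − R)^c ∩ P = {4, 6}
((Q − R)^c ∩ P) Δ P = {5, 11, 15}
{4, 9, 12, 14} and {5, 11, 15} share no elements.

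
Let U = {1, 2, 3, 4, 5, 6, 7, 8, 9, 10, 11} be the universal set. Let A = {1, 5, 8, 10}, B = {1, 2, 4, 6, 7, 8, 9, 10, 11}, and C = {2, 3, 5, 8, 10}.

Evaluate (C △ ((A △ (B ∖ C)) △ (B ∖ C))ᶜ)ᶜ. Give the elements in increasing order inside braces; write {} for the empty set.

B ∖ C = {1, 4, 6, 7, 9, 11}
A △ (B ∖ C) = {4, 5, 6, 7, 8, 9, 10, 11}
(A △ (B ∖ C)) △ (B ∖ C) = {1, 5, 8, 10}
((A △ (B ∖ C)) △ (B ∖ C))ᶜ = {2, 3, 4, 6, 7, 9, 11}
C △ ((A △ (B ∖ C)) △ (B ∖ C))ᶜ = {4, 5, 6, 7, 8, 9, 10, 11}
(C △ ((A △ (B ∖ C)) △ (B ∖ C))ᶜ)ᶜ = {1, 2, 3}

{1, 2, 3}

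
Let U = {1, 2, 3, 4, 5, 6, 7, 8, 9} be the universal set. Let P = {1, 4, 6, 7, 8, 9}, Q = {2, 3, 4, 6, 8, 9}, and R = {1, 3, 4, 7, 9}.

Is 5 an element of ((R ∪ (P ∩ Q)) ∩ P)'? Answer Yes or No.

5 ∉ P and 5 ∉ Q, so 5 ∉ P ∩ Q
5 ∉ R and 5 ∉ (P ∩ Q), so 5 ∉ R ∪ (P ∩ Q)
5 ∉ (R ∪ (P ∩ Q)) and 5 ∉ P, so 5 ∉ (R ∪ (P ∩ Q)) ∩ P
5 ∈ ((R ∪ (P ∩ Q)) ∩ P)' since 5 ∉ ((R ∪ (P ∩ Q)) ∩ P)

Yes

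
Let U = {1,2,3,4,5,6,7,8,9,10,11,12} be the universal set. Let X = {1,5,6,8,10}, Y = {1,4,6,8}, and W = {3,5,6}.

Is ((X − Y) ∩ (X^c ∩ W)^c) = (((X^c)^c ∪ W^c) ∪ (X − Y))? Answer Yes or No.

No

X − Y = {5,10}
X^c = {2,3,4,7,9,11,12}
X^c ∩ W = {3}
(X^c ∩ W)^c = {1,2,4,5,6,7,8,9,10,11,12}
(X − Y) ∩ (X^c ∩ W)^c = {5,10}
(X^c)^c = {1,5,6,8,10}
W^c = {1,2,4,7,8,9,10,11,12}
(X^c)^c ∪ W^c = {1,2,4,5,6,7,8,9,10,11,12}
((X^c)^c ∪ W^c) ∪ (X − Y) = {1,2,4,5,6,7,8,9,10,11,12}
1 ∈ ((X^c)^c ∪ W^c) ∪ (X − Y) but 1 ∉ (X − Y) ∩ (X^c ∩ W)^c, so they differ.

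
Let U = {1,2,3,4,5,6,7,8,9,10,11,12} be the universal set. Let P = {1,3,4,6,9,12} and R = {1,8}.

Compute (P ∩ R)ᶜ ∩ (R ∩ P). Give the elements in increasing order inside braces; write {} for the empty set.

{}

P ∩ R = {1}
(P ∩ R)ᶜ = {2,3,4,5,6,7,8,9,10,11,12}
R ∩ P = {1}
(P ∩ R)ᶜ ∩ (R ∩ P) = {}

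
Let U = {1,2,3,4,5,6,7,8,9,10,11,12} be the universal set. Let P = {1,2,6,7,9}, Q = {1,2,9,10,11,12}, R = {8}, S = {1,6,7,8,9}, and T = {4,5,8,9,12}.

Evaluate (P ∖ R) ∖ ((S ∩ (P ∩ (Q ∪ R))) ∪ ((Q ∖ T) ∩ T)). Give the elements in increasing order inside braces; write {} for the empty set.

{2,6,7}

P ∖ R = {1,2,6,7,9}
Q ∪ R = {1,2,8,9,10,11,12}
P ∩ (Q ∪ R) = {1,2,9}
S ∩ (P ∩ (Q ∪ R)) = {1,9}
Q ∖ T = {1,2,10,11}
(Q ∖ T) ∩ T = {}
(S ∩ (P ∩ (Q ∪ R))) ∪ ((Q ∖ T) ∩ T) = {1,9}
(P ∖ R) ∖ ((S ∩ (P ∩ (Q ∪ R))) ∪ ((Q ∖ T) ∩ T)) = {2,6,7}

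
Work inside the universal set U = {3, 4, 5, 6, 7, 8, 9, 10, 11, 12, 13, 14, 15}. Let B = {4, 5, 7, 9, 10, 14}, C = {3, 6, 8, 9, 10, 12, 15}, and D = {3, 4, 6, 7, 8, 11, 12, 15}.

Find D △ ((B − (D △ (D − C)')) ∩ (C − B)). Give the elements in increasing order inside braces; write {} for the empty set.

D − C = {4, 7, 11}
(D − C)' = {3, 5, 6, 8, 9, 10, 12, 13, 14, 15}
D △ (D − C)' = {4, 5, 7, 9, 10, 11, 13, 14}
B − (D △ (D − C)') = {}
C − B = {3, 6, 8, 12, 15}
(B − (D △ (D − C)')) ∩ (C − B) = {}
D △ ((B − (D △ (D − C)')) ∩ (C − B)) = {3, 4, 6, 7, 8, 11, 12, 15}

{3, 4, 6, 7, 8, 11, 12, 15}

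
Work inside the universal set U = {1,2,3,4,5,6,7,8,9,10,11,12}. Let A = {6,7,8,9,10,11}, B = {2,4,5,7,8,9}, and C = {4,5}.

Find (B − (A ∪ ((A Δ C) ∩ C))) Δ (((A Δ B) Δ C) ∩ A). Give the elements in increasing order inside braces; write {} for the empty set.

A Δ C = {4,5,6,7,8,9,10,11}
(A Δ C) ∩ C = {4,5}
A ∪ ((A Δ C) ∩ C) = {4,5,6,7,8,9,10,11}
B − (A ∪ ((A Δ C) ∩ C)) = {2}
A Δ B = {2,4,5,6,10,11}
(A Δ B) Δ C = {2,6,10,11}
((A Δ B) Δ C) ∩ A = {6,10,11}
(B − (A ∪ ((A Δ C) ∩ C))) Δ (((A Δ B) Δ C) ∩ A) = {2,6,10,11}

{2,6,10,11}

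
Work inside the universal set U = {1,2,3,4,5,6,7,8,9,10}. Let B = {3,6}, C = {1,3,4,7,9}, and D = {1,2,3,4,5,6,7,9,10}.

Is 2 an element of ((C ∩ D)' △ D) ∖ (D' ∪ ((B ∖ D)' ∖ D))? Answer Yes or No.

2 ∉ C and 2 ∈ D, so 2 ∉ C ∩ D
2 ∈ (C ∩ D)' since 2 ∉ (C ∩ D)
2 ∈ (C ∩ D)' and 2 ∈ D, so 2 ∉ (C ∩ D)' △ D
2 ∈ D, so 2 ∉ D'
2 ∉ B and 2 ∈ D, so 2 ∉ B ∖ D
2 ∈ (B ∖ D)' since 2 ∉ (B ∖ D)
2 ∈ (B ∖ D)' and 2 ∈ D, so 2 ∉ (B ∖ D)' ∖ D
2 ∉ D' and 2 ∉ ((B ∖ D)' ∖ D), so 2 ∉ D' ∪ ((B ∖ D)' ∖ D)
2 ∉ ((C ∩ D)' △ D) and 2 ∉ (D' ∪ ((B ∖ D)' ∖ D)), so 2 ∉ ((C ∩ D)' △ D) ∖ (D' ∪ ((B ∖ D)' ∖ D))

No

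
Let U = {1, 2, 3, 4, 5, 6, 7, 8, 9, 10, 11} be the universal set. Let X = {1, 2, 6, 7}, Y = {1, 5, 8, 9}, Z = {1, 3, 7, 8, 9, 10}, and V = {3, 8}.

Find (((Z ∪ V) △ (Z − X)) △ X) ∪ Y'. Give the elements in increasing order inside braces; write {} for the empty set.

Z ∪ V = {1, 3, 7, 8, 9, 10}
Z − X = {3, 8, 9, 10}
(Z ∪ V) △ (Z − X) = {1, 7}
((Z ∪ V) △ (Z − X)) △ X = {2, 6}
Y' = {2, 3, 4, 6, 7, 10, 11}
(((Z ∪ V) △ (Z − X)) △ X) ∪ Y' = {2, 3, 4, 6, 7, 10, 11}

{2, 3, 4, 6, 7, 10, 11}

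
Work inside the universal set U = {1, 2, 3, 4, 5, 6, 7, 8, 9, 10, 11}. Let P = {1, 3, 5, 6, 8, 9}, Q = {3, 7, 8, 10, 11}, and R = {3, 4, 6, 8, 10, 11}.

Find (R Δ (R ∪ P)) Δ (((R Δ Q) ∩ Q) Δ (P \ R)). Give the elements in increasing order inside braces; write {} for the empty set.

R ∪ P = {1, 3, 4, 5, 6, 8, 9, 10, 11}
R Δ (R ∪ P) = {1, 5, 9}
R Δ Q = {4, 6, 7}
(R Δ Q) ∩ Q = {7}
P \ R = {1, 5, 9}
((R Δ Q) ∩ Q) Δ (P \ R) = {1, 5, 7, 9}
(R Δ (R ∪ P)) Δ (((R Δ Q) ∩ Q) Δ (P \ R)) = {7}

{7}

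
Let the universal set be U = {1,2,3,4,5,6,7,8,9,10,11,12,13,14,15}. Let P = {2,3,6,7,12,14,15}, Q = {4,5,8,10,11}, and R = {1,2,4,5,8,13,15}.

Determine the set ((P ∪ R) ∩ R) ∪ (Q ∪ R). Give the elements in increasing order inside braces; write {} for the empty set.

P ∪ R = {1,2,3,4,5,6,7,8,12,13,14,15}
(P ∪ R) ∩ R = {1,2,4,5,8,13,15}
Q ∪ R = {1,2,4,5,8,10,11,13,15}
((P ∪ R) ∩ R) ∪ (Q ∪ R) = {1,2,4,5,8,10,11,13,15}

{1,2,4,5,8,10,11,13,15}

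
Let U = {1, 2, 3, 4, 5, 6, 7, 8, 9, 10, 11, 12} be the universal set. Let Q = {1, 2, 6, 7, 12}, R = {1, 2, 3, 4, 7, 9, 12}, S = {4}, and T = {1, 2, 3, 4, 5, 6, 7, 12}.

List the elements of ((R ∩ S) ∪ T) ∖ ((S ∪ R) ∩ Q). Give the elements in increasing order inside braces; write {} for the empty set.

{3, 4, 5, 6}

R ∩ S = {4}
(R ∩ S) ∪ T = {1, 2, 3, 4, 5, 6, 7, 12}
S ∪ R = {1, 2, 3, 4, 7, 9, 12}
(S ∪ R) ∩ Q = {1, 2, 7, 12}
((R ∩ S) ∪ T) ∖ ((S ∪ R) ∩ Q) = {3, 4, 5, 6}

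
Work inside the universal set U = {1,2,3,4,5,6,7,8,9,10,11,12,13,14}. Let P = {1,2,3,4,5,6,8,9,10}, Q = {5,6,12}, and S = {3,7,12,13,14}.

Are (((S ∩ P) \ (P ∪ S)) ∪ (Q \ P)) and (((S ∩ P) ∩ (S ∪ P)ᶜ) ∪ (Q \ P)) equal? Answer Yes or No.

Yes

S ∩ P = {3}
P ∪ S = {1,2,3,4,5,6,7,8,9,10,12,13,14}
(S ∩ P) \ (P ∪ S) = {}
Q \ P = {12}
((S ∩ P) \ (P ∪ S)) ∪ (Q \ P) = {12}
S ∪ P = {1,2,3,4,5,6,7,8,9,10,12,13,14}
(S ∪ P)ᶜ = {11}
(S ∩ P) ∩ (S ∪ P)ᶜ = {}
((S ∩ P) ∩ (S ∪ P)ᶜ) ∪ (Q \ P) = {12}
Both equal {12}, so ((S ∩ P) \ (P ∪ S)) ∪ (Q \ P) = ((S ∩ P) ∩ (S ∪ P)ᶜ) ∪ (Q \ P).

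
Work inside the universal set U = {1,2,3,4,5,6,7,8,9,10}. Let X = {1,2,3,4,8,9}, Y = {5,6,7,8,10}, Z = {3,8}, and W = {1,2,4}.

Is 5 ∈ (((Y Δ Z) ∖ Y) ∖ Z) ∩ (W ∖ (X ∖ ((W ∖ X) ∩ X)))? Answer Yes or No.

5 ∈ Y and 5 ∉ Z, so 5 ∈ Y Δ Z
5 ∈ (Y Δ Z) and 5 ∈ Y, so 5 ∉ (Y Δ Z) ∖ Y
5 ∉ ((Y Δ Z) ∖ Y) and 5 ∉ Z, so 5 ∉ ((Y Δ Z) ∖ Y) ∖ Z
5 ∉ W and 5 ∉ X, so 5 ∉ W ∖ X
5 ∉ (W ∖ X) and 5 ∉ X, so 5 ∉ (W ∖ X) ∩ X
5 ∉ X and 5 ∉ ((W ∖ X) ∩ X), so 5 ∉ X ∖ ((W ∖ X) ∩ X)
5 ∉ W and 5 ∉ (X ∖ ((W ∖ X) ∩ X)), so 5 ∉ W ∖ (X ∖ ((W ∖ X) ∩ X))
5 ∉ (((Y Δ Z) ∖ Y) ∖ Z) and 5 ∉ (W ∖ (X ∖ ((W ∖ X) ∩ X))), so 5 ∉ (((Y Δ Z) ∖ Y) ∖ Z) ∩ (W ∖ (X ∖ ((W ∖ X) ∩ X)))

No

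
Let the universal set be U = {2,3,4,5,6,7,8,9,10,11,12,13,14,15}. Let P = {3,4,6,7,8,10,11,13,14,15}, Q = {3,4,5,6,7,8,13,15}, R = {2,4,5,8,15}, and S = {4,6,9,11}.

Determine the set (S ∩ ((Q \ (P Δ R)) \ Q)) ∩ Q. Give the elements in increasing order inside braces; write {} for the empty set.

P Δ R = {2,3,5,6,7,10,11,13,14}
Q \ (P Δ R) = {4,8,15}
(Q \ (P Δ R)) \ Q = {}
S ∩ ((Q \ (P Δ R)) \ Q) = {}
(S ∩ ((Q \ (P Δ R)) \ Q)) ∩ Q = {}

{}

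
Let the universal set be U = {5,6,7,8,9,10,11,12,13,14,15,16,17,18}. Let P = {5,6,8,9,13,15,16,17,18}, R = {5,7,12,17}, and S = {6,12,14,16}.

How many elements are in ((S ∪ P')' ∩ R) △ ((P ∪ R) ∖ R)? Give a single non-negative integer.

P' = {7,10,11,12,14}
S ∪ P' = {6,7,10,11,12,14,16}
(S ∪ P')' = {5,8,9,13,15,17,18}
(S ∪ P')' ∩ R = {5,17}
P ∪ R = {5,6,7,8,9,12,13,15,16,17,18}
(P ∪ R) ∖ R = {6,8,9,13,15,16,18}
((S ∪ P')' ∩ R) △ ((P ∪ R) ∖ R) = {5,6,8,9,13,15,16,17,18}
|((S ∪ P')' ∩ R) △ ((P ∪ R) ∖ R)| = 9

9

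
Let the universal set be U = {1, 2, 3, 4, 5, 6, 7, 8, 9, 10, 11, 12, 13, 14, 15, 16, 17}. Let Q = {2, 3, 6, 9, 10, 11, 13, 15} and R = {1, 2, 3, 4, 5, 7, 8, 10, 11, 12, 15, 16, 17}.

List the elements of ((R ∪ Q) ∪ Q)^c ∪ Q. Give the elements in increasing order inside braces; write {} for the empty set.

{2, 3, 6, 9, 10, 11, 13, 14, 15}

R ∪ Q = {1, 2, 3, 4, 5, 6, 7, 8, 9, 10, 11, 12, 13, 15, 16, 17}
(R ∪ Q) ∪ Q = {1, 2, 3, 4, 5, 6, 7, 8, 9, 10, 11, 12, 13, 15, 16, 17}
((R ∪ Q) ∪ Q)^c = {14}
((R ∪ Q) ∪ Q)^c ∪ Q = {2, 3, 6, 9, 10, 11, 13, 14, 15}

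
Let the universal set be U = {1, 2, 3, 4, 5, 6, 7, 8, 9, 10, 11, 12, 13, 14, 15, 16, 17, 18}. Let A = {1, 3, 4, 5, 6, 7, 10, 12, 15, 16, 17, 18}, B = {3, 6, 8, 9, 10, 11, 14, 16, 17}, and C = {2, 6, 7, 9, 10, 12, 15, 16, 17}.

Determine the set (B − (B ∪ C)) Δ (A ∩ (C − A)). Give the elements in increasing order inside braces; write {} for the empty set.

{}

B ∪ C = {2, 3, 6, 7, 8, 9, 10, 11, 12, 14, 15, 16, 17}
B − (B ∪ C) = {}
C − A = {2, 9}
A ∩ (C − A) = {}
(B − (B ∪ C)) Δ (A ∩ (C − A)) = {}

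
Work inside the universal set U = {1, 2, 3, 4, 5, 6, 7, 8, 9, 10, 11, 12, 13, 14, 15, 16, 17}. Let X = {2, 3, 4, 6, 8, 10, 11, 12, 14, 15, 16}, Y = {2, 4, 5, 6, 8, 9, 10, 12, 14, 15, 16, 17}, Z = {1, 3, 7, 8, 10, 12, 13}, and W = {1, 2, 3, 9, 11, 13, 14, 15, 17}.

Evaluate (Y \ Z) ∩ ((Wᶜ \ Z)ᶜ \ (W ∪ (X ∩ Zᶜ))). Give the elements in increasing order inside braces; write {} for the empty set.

{}

Y \ Z = {2, 4, 5, 6, 9, 14, 15, 16, 17}
Wᶜ = {4, 5, 6, 7, 8, 10, 12, 16}
Wᶜ \ Z = {4, 5, 6, 16}
(Wᶜ \ Z)ᶜ = {1, 2, 3, 7, 8, 9, 10, 11, 12, 13, 14, 15, 17}
Zᶜ = {2, 4, 5, 6, 9, 11, 14, 15, 16, 17}
X ∩ Zᶜ = {2, 4, 6, 11, 14, 15, 16}
W ∪ (X ∩ Zᶜ) = {1, 2, 3, 4, 6, 9, 11, 13, 14, 15, 16, 17}
(Wᶜ \ Z)ᶜ \ (W ∪ (X ∩ Zᶜ)) = {7, 8, 10, 12}
(Y \ Z) ∩ ((Wᶜ \ Z)ᶜ \ (W ∪ (X ∩ Zᶜ))) = {}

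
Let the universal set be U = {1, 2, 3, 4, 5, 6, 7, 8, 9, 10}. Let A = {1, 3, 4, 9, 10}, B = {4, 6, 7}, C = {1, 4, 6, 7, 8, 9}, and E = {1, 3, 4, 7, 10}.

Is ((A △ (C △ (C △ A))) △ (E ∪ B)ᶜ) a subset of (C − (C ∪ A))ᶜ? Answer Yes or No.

C △ A = {3, 6, 7, 8, 10}
C △ (C △ A) = {1, 3, 4, 9, 10}
A △ (C △ (C △ A)) = {}
E ∪ B = {1, 3, 4, 6, 7, 10}
(E ∪ B)ᶜ = {2, 5, 8, 9}
(A △ (C △ (C △ A))) △ (E ∪ B)ᶜ = {2, 5, 8, 9}
C ∪ A = {1, 3, 4, 6, 7, 8, 9, 10}
C − (C ∪ A) = {}
(C − (C ∪ A))ᶜ = {1, 2, 3, 4, 5, 6, 7, 8, 9, 10}
Every element of {2, 5, 8, 9} is in {1, 2, 3, 4, 5, 6, 7, 8, 9, 10}, so (A △ (C △ (C △ A))) △ (E ∪ B)ᶜ ⊆ (C − (C ∪ A))ᶜ.

Yes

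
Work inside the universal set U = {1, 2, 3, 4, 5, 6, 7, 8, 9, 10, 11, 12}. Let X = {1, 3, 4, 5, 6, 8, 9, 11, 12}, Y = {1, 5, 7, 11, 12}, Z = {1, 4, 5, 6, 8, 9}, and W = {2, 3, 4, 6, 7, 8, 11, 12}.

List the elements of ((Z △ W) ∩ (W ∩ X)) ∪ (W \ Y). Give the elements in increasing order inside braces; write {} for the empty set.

Z △ W = {1, 2, 3, 5, 7, 9, 11, 12}
W ∩ X = {3, 4, 6, 8, 11, 12}
(Z △ W) ∩ (W ∩ X) = {3, 11, 12}
W \ Y = {2, 3, 4, 6, 8}
((Z △ W) ∩ (W ∩ X)) ∪ (W \ Y) = {2, 3, 4, 6, 8, 11, 12}

{2, 3, 4, 6, 8, 11, 12}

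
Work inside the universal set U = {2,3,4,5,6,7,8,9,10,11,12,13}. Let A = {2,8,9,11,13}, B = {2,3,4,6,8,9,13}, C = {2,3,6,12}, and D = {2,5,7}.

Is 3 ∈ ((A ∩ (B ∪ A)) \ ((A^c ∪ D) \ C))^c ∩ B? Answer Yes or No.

3 ∈ B and 3 ∉ A, so 3 ∈ B ∪ A
3 ∉ A and 3 ∈ (B ∪ A), so 3 ∉ A ∩ (B ∪ A)
3 ∉ A, so 3 ∈ A^c
3 ∈ A^c and 3 ∉ D, so 3 ∈ A^c ∪ D
3 ∈ (A^c ∪ D) and 3 ∈ C, so 3 ∉ (A^c ∪ D) \ C
3 ∉ (A ∩ (B ∪ A)) and 3 ∉ ((A^c ∪ D) \ C), so 3 ∉ (A ∩ (B ∪ A)) \ ((A^c ∪ D) \ C)
3 ∈ ((A ∩ (B ∪ A)) \ ((A^c ∪ D) \ C))^c since 3 ∉ ((A ∩ (B ∪ A)) \ ((A^c ∪ D) \ C))
3 ∈ ((A ∩ (B ∪ A)) \ ((A^c ∪ D) \ C))^c and 3 ∈ B, so 3 ∈ ((A ∩ (B ∪ A)) \ ((A^c ∪ D) \ C))^c ∩ B

Yes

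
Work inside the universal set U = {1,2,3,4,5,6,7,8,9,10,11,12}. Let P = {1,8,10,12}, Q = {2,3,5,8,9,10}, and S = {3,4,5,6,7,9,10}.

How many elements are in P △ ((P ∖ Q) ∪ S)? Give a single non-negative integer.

7

P ∖ Q = {1,12}
(P ∖ Q) ∪ S = {1,3,4,5,6,7,9,10,12}
P △ ((P ∖ Q) ∪ S) = {3,4,5,6,7,8,9}
|P △ ((P ∖ Q) ∪ S)| = 7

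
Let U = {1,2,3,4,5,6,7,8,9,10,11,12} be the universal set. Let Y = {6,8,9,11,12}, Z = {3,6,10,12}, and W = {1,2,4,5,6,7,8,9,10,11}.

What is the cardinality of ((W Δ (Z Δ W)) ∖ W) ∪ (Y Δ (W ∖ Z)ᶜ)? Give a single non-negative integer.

6

Z Δ W = {1,2,3,4,5,7,8,9,11,12}
W Δ (Z Δ W) = {3,6,10,12}
(W Δ (Z Δ W)) ∖ W = {3,12}
W ∖ Z = {1,2,4,5,7,8,9,11}
(W ∖ Z)ᶜ = {3,6,10,12}
Y Δ (W ∖ Z)ᶜ = {3,8,9,10,11}
((W Δ (Z Δ W)) ∖ W) ∪ (Y Δ (W ∖ Z)ᶜ) = {3,8,9,10,11,12}
|((W Δ (Z Δ W)) ∖ W) ∪ (Y Δ (W ∖ Z)ᶜ)| = 6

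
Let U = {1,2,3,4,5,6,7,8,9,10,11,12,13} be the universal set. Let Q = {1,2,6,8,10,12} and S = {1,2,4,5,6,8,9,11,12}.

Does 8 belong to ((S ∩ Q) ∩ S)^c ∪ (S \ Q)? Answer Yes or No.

No

8 ∈ S and 8 ∈ Q, so 8 ∈ S ∩ Q
8 ∈ (S ∩ Q) and 8 ∈ S, so 8 ∈ (S ∩ Q) ∩ S
8 ∉ ((S ∩ Q) ∩ S)^c since 8 ∈ ((S ∩ Q) ∩ S)
8 ∈ S and 8 ∈ Q, so 8 ∉ S \ Q
8 ∉ ((S ∩ Q) ∩ S)^c and 8 ∉ (S \ Q), so 8 ∉ ((S ∩ Q) ∩ S)^c ∪ (S \ Q)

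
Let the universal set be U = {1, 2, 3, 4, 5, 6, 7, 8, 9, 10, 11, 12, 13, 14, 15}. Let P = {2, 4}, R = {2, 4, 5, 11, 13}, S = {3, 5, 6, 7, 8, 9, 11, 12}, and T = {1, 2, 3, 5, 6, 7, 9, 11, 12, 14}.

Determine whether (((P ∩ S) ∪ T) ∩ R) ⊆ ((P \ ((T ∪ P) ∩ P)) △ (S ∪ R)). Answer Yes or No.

Yes

P ∩ S = {}
(P ∩ S) ∪ T = {1, 2, 3, 5, 6, 7, 9, 11, 12, 14}
((P ∩ S) ∪ T) ∩ R = {2, 5, 11}
T ∪ P = {1, 2, 3, 4, 5, 6, 7, 9, 11, 12, 14}
(T ∪ P) ∩ P = {2, 4}
P \ ((T ∪ P) ∩ P) = {}
S ∪ R = {2, 3, 4, 5, 6, 7, 8, 9, 11, 12, 13}
(P \ ((T ∪ P) ∩ P)) △ (S ∪ R) = {2, 3, 4, 5, 6, 7, 8, 9, 11, 12, 13}
Every element of {2, 5, 11} is in {2, 3, 4, 5, 6, 7, 8, 9, 11, 12, 13}, so ((P ∩ S) ∪ T) ∩ R ⊆ (P \ ((T ∪ P) ∩ P)) △ (S ∪ R).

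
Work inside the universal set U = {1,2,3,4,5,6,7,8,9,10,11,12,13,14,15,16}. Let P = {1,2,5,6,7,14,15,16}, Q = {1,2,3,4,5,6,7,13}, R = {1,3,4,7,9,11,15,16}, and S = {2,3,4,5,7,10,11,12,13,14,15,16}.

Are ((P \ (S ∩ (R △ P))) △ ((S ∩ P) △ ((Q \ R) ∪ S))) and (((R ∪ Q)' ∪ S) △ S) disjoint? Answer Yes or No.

Yes

R △ P = {2,3,4,5,6,9,11,14}
S ∩ (R △ P) = {2,3,4,5,11,14}
P \ (S ∩ (R △ P)) = {1,6,7,15,16}
S ∩ P = {2,5,7,14,15,16}
Q \ R = {2,5,6,13}
(Q \ R) ∪ S = {2,3,4,5,6,7,10,11,12,13,14,15,16}
(S ∩ P) △ ((Q \ R) ∪ S) = {3,4,6,10,11,12,13}
(P \ (S ∩ (R △ P))) △ ((S ∩ P) △ ((Q \ R) ∪ S)) = {1,3,4,7,10,11,12,13,15,16}
R ∪ Q = {1,2,3,4,5,6,7,9,11,13,15,16}
(R ∪ Q)' = {8,10,12,14}
(R ∪ Q)' ∪ S = {2,3,4,5,7,8,10,11,12,13,14,15,16}
((R ∪ Q)' ∪ S) △ S = {8}
{1,3,4,7,10,11,12,13,15,16} and {8} share no elements.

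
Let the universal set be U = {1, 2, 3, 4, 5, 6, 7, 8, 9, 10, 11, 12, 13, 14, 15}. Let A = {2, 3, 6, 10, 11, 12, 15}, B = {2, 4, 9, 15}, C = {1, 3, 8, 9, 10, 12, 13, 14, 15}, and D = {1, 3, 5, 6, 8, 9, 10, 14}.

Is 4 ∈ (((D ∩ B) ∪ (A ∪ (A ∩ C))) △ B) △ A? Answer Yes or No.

4 ∉ D and 4 ∈ B, so 4 ∉ D ∩ B
4 ∉ A and 4 ∉ C, so 4 ∉ A ∩ C
4 ∉ A and 4 ∉ (A ∩ C), so 4 ∉ A ∪ (A ∩ C)
4 ∉ (D ∩ B) and 4 ∉ (A ∪ (A ∩ C)), so 4 ∉ (D ∩ B) ∪ (A ∪ (A ∩ C))
4 ∉ ((D ∩ B) ∪ (A ∪ (A ∩ C))) and 4 ∈ B, so 4 ∈ ((D ∩ B) ∪ (A ∪ (A ∩ C))) △ B
4 ∈ (((D ∩ B) ∪ (A ∪ (A ∩ C))) △ B) and 4 ∉ A, so 4 ∈ (((D ∩ B) ∪ (A ∪ (A ∩ C))) △ B) △ A

Yes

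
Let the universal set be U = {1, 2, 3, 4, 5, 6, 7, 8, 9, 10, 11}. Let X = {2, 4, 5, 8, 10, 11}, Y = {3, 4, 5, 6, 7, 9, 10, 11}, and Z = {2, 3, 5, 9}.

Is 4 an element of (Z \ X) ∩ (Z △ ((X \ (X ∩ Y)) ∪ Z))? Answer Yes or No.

4 ∉ Z and 4 ∈ X, so 4 ∉ Z \ X
4 ∈ X and 4 ∈ Y, so 4 ∈ X ∩ Y
4 ∈ X and 4 ∈ (X ∩ Y), so 4 ∉ X \ (X ∩ Y)
4 ∉ (X \ (X ∩ Y)) and 4 ∉ Z, so 4 ∉ (X \ (X ∩ Y)) ∪ Z
4 ∉ Z and 4 ∉ ((X \ (X ∩ Y)) ∪ Z), so 4 ∉ Z △ ((X \ (X ∩ Y)) ∪ Z)
4 ∉ (Z \ X) and 4 ∉ (Z △ ((X \ (X ∩ Y)) ∪ Z)), so 4 ∉ (Z \ X) ∩ (Z △ ((X \ (X ∩ Y)) ∪ Z))

No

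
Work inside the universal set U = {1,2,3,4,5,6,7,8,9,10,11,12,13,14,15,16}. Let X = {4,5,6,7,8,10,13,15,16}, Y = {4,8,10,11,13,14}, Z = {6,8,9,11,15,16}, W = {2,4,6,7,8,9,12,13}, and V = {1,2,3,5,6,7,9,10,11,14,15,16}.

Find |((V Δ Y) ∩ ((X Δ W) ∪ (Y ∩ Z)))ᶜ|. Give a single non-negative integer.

10

V Δ Y = {1,2,3,4,5,6,7,8,9,13,15,16}
X Δ W = {2,5,9,10,12,15,16}
Y ∩ Z = {8,11}
(X Δ W) ∪ (Y ∩ Z) = {2,5,8,9,10,11,12,15,16}
(V Δ Y) ∩ ((X Δ W) ∪ (Y ∩ Z)) = {2,5,8,9,15,16}
((V Δ Y) ∩ ((X Δ W) ∪ (Y ∩ Z)))ᶜ = {1,3,4,6,7,10,11,12,13,14}
|((V Δ Y) ∩ ((X Δ W) ∪ (Y ∩ Z)))ᶜ| = 10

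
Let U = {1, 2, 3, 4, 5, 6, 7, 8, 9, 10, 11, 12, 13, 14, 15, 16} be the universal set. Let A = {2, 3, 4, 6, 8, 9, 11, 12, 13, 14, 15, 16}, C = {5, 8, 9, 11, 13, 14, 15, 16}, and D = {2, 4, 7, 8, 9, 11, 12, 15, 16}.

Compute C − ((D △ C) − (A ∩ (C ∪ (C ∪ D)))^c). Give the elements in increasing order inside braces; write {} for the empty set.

{5, 8, 9, 11, 15, 16}

D △ C = {2, 4, 5, 7, 12, 13, 14}
C ∪ D = {2, 4, 5, 7, 8, 9, 11, 12, 13, 14, 15, 16}
C ∪ (C ∪ D) = {2, 4, 5, 7, 8, 9, 11, 12, 13, 14, 15, 16}
A ∩ (C ∪ (C ∪ D)) = {2, 4, 8, 9, 11, 12, 13, 14, 15, 16}
(A ∩ (C ∪ (C ∪ D)))^c = {1, 3, 5, 6, 7, 10}
(D △ C) − (A ∩ (C ∪ (C ∪ D)))^c = {2, 4, 12, 13, 14}
C − ((D △ C) − (A ∩ (C ∪ (C ∪ D)))^c) = {5, 8, 9, 11, 15, 16}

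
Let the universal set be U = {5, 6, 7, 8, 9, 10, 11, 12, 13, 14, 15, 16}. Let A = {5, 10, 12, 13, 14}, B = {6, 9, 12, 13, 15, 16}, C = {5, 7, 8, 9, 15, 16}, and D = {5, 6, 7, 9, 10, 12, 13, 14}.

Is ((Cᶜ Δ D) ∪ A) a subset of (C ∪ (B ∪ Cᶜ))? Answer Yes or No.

Cᶜ = {6, 10, 11, 12, 13, 14}
Cᶜ Δ D = {5, 7, 9, 11}
(Cᶜ Δ D) ∪ A = {5, 7, 9, 10, 11, 12, 13, 14}
B ∪ Cᶜ = {6, 9, 10, 11, 12, 13, 14, 15, 16}
C ∪ (B ∪ Cᶜ) = {5, 6, 7, 8, 9, 10, 11, 12, 13, 14, 15, 16}
Every element of {5, 7, 9, 10, 11, 12, 13, 14} is in {5, 6, 7, 8, 9, 10, 11, 12, 13, 14, 15, 16}, so (Cᶜ Δ D) ∪ A ⊆ C ∪ (B ∪ Cᶜ).

Yes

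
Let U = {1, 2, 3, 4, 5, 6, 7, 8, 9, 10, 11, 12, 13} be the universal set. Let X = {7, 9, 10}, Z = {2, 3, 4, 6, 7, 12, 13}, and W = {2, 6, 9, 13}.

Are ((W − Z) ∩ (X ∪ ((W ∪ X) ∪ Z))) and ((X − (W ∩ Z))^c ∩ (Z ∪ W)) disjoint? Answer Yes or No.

W − Z = {9}
W ∪ X = {2, 6, 7, 9, 10, 13}
(W ∪ X) ∪ Z = {2, 3, 4, 6, 7, 9, 10, 12, 13}
X ∪ ((W ∪ X) ∪ Z) = {2, 3, 4, 6, 7, 9, 10, 12, 13}
(W − Z) ∩ (X ∪ ((W ∪ X) ∪ Z)) = {9}
W ∩ Z = {2, 6, 13}
X − (W ∩ Z) = {7, 9, 10}
(X − (W ∩ Z))^c = {1, 2, 3, 4, 5, 6, 8, 11, 12, 13}
Z ∪ W = {2, 3, 4, 6, 7, 9, 12, 13}
(X − (W ∩ Z))^c ∩ (Z ∪ W) = {2, 3, 4, 6, 12, 13}
{9} and {2, 3, 4, 6, 12, 13} share no elements.

Yes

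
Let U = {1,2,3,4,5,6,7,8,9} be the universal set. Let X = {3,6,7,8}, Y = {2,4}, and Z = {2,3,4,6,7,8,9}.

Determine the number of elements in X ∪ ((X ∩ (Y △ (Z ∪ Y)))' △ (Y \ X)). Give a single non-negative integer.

7

Z ∪ Y = {2,3,4,6,7,8,9}
Y △ (Z ∪ Y) = {3,6,7,8,9}
X ∩ (Y △ (Z ∪ Y)) = {3,6,7,8}
(X ∩ (Y △ (Z ∪ Y)))' = {1,2,4,5,9}
Y \ X = {2,4}
(X ∩ (Y △ (Z ∪ Y)))' △ (Y \ X) = {1,5,9}
X ∪ ((X ∩ (Y △ (Z ∪ Y)))' △ (Y \ X)) = {1,3,5,6,7,8,9}
|X ∪ ((X ∩ (Y △ (Z ∪ Y)))' △ (Y \ X))| = 7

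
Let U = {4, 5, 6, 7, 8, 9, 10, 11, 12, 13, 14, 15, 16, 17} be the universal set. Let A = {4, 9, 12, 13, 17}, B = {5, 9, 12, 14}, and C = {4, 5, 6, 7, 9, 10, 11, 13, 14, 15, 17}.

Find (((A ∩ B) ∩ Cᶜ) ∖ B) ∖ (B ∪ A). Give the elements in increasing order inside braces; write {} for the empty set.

A ∩ B = {9, 12}
Cᶜ = {8, 12, 16}
(A ∩ B) ∩ Cᶜ = {12}
((A ∩ B) ∩ Cᶜ) ∖ B = {}
B ∪ A = {4, 5, 9, 12, 13, 14, 17}
(((A ∩ B) ∩ Cᶜ) ∖ B) ∖ (B ∪ A) = {}

{}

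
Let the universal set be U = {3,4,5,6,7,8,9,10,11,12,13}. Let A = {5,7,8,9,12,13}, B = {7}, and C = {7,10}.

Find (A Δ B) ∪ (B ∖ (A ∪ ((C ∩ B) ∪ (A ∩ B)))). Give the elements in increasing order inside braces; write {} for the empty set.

A Δ B = {5,8,9,12,13}
C ∩ B = {7}
A ∩ B = {7}
(C ∩ B) ∪ (A ∩ B) = {7}
A ∪ ((C ∩ B) ∪ (A ∩ B)) = {5,7,8,9,12,13}
B ∖ (A ∪ ((C ∩ B) ∪ (A ∩ B))) = {}
(A Δ B) ∪ (B ∖ (A ∪ ((C ∩ B) ∪ (A ∩ B)))) = {5,8,9,12,13}

{5,8,9,12,13}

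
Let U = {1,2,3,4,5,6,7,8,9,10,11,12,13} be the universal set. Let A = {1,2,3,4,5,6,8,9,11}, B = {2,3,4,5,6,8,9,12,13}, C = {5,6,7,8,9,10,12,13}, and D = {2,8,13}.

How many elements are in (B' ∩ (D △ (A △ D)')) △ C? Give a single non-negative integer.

6

B' = {1,7,10,11}
A △ D = {1,3,4,5,6,9,11,13}
(A △ D)' = {2,7,8,10,12}
D △ (A △ D)' = {7,10,12,13}
B' ∩ (D △ (A △ D)') = {7,10}
(B' ∩ (D △ (A △ D)')) △ C = {5,6,8,9,12,13}
|(B' ∩ (D △ (A △ D)')) △ C| = 6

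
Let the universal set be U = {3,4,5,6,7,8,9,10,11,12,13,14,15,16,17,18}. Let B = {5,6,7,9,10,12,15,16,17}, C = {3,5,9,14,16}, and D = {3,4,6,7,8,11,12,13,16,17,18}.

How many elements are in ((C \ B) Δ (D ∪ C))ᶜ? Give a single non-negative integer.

4

C \ B = {3,14}
D ∪ C = {3,4,5,6,7,8,9,11,12,13,14,16,17,18}
(C \ B) Δ (D ∪ C) = {4,5,6,7,8,9,11,12,13,16,17,18}
((C \ B) Δ (D ∪ C))ᶜ = {3,10,14,15}
|((C \ B) Δ (D ∪ C))ᶜ| = 4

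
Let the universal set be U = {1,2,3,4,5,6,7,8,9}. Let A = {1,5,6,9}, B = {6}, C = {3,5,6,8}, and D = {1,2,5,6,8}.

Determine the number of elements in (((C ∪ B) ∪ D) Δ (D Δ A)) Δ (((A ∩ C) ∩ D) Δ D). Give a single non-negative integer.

6

C ∪ B = {3,5,6,8}
(C ∪ B) ∪ D = {1,2,3,5,6,8}
D Δ A = {2,8,9}
((C ∪ B) ∪ D) Δ (D Δ A) = {1,3,5,6,9}
A ∩ C = {5,6}
(A ∩ C) ∩ D = {5,6}
((A ∩ C) ∩ D) Δ D = {1,2,8}
(((C ∪ B) ∪ D) Δ (D Δ A)) Δ (((A ∩ C) ∩ D) Δ D) = {2,3,5,6,8,9}
|(((C ∪ B) ∪ D) Δ (D Δ A)) Δ (((A ∩ C) ∩ D) Δ D)| = 6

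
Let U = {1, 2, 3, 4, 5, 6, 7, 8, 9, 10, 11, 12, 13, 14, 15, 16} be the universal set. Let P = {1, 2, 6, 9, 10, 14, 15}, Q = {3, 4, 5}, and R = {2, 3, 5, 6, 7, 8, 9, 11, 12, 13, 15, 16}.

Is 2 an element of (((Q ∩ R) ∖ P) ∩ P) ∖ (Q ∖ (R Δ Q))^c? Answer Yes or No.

No

2 ∉ Q and 2 ∈ R, so 2 ∉ Q ∩ R
2 ∉ (Q ∩ R) and 2 ∈ P, so 2 ∉ (Q ∩ R) ∖ P
2 ∉ ((Q ∩ R) ∖ P) and 2 ∈ P, so 2 ∉ ((Q ∩ R) ∖ P) ∩ P
2 ∈ R and 2 ∉ Q, so 2 ∈ R Δ Q
2 ∉ Q and 2 ∈ (R Δ Q), so 2 ∉ Q ∖ (R Δ Q)
2 ∈ (Q ∖ (R Δ Q))^c since 2 ∉ (Q ∖ (R Δ Q))
2 ∉ (((Q ∩ R) ∖ P) ∩ P) and 2 ∈ (Q ∖ (R Δ Q))^c, so 2 ∉ (((Q ∩ R) ∖ P) ∩ P) ∖ (Q ∖ (R Δ Q))^c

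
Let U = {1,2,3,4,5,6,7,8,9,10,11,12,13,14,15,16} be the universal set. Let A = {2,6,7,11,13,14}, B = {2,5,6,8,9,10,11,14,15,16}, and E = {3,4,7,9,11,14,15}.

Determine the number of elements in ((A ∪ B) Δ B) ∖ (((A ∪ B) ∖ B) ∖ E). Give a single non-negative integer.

A ∪ B = {2,5,6,7,8,9,10,11,13,14,15,16}
(A ∪ B) Δ B = {7,13}
(A ∪ B) ∖ B = {7,13}
((A ∪ B) ∖ B) ∖ E = {13}
((A ∪ B) Δ B) ∖ (((A ∪ B) ∖ B) ∖ E) = {7}
|((A ∪ B) Δ B) ∖ (((A ∪ B) ∖ B) ∖ E)| = 1

1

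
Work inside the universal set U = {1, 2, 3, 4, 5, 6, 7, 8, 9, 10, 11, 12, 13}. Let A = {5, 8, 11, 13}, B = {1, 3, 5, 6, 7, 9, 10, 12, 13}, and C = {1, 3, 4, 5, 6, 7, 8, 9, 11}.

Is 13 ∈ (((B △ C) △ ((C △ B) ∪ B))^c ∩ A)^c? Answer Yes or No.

No

13 ∈ B and 13 ∉ C, so 13 ∈ B △ C
13 ∉ C and 13 ∈ B, so 13 ∈ C △ B
13 ∈ (C △ B) and 13 ∈ B, so 13 ∈ (C △ B) ∪ B
13 ∈ (B △ C) and 13 ∈ ((C △ B) ∪ B), so 13 ∉ (B △ C) △ ((C △ B) ∪ B)
13 ∈ ((B △ C) △ ((C △ B) ∪ B))^c since 13 ∉ ((B △ C) △ ((C △ B) ∪ B))
13 ∈ ((B △ C) △ ((C △ B) ∪ B))^c and 13 ∈ A, so 13 ∈ ((B △ C) △ ((C △ B) ∪ B))^c ∩ A
13 ∉ (((B △ C) △ ((C △ B) ∪ B))^c ∩ A)^c since 13 ∈ (((B △ C) △ ((C △ B) ∪ B))^c ∩ A)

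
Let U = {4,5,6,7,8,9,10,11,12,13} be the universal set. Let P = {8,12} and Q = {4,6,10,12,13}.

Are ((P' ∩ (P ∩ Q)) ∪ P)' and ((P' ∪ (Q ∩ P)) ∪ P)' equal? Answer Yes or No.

P' = {4,5,6,7,9,10,11,13}
P ∩ Q = {12}
P' ∩ (P ∩ Q) = {}
(P' ∩ (P ∩ Q)) ∪ P = {8,12}
((P' ∩ (P ∩ Q)) ∪ P)' = {4,5,6,7,9,10,11,13}
Q ∩ P = {12}
P' ∪ (Q ∩ P) = {4,5,6,7,9,10,11,12,13}
(P' ∪ (Q ∩ P)) ∪ P = {4,5,6,7,8,9,10,11,12,13}
((P' ∪ (Q ∩ P)) ∪ P)' = {}
4 ∈ ((P' ∩ (P ∩ Q)) ∪ P)' but 4 ∉ ((P' ∪ (Q ∩ P)) ∪ P)', so they differ.

No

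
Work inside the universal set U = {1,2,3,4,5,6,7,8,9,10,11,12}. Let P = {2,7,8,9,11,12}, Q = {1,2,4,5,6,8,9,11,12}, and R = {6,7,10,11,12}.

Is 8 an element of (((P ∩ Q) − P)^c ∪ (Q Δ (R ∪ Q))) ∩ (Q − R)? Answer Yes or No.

Yes

8 ∈ P and 8 ∈ Q, so 8 ∈ P ∩ Q
8 ∈ (P ∩ Q) and 8 ∈ P, so 8 ∉ (P ∩ Q) − P
8 ∈ ((P ∩ Q) − P)^c since 8 ∉ ((P ∩ Q) − P)
8 ∉ R and 8 ∈ Q, so 8 ∈ R ∪ Q
8 ∈ Q and 8 ∈ (R ∪ Q), so 8 ∉ Q Δ (R ∪ Q)
8 ∈ ((P ∩ Q) − P)^c and 8 ∉ (Q Δ (R ∪ Q)), so 8 ∈ ((P ∩ Q) − P)^c ∪ (Q Δ (R ∪ Q))
8 ∈ Q and 8 ∉ R, so 8 ∈ Q − R
8 ∈ (((P ∩ Q) − P)^c ∪ (Q Δ (R ∪ Q))) and 8 ∈ (Q − R), so 8 ∈ (((P ∩ Q) − P)^c ∪ (Q Δ (R ∪ Q))) ∩ (Q − R)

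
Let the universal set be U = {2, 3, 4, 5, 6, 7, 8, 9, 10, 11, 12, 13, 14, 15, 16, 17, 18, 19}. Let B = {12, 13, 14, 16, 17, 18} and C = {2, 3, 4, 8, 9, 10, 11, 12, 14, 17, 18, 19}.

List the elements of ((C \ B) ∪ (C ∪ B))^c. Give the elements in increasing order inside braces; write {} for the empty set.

{5, 6, 7, 15}

C \ B = {2, 3, 4, 8, 9, 10, 11, 19}
C ∪ B = {2, 3, 4, 8, 9, 10, 11, 12, 13, 14, 16, 17, 18, 19}
(C \ B) ∪ (C ∪ B) = {2, 3, 4, 8, 9, 10, 11, 12, 13, 14, 16, 17, 18, 19}
((C \ B) ∪ (C ∪ B))^c = {5, 6, 7, 15}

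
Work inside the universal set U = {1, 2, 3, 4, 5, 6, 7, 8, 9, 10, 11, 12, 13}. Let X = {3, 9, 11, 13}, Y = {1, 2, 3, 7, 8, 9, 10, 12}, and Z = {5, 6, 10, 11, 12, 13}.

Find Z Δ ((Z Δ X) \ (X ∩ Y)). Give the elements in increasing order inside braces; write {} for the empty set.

{11, 13}

Z Δ X = {3, 5, 6, 9, 10, 12}
X ∩ Y = {3, 9}
(Z Δ X) \ (X ∩ Y) = {5, 6, 10, 12}
Z Δ ((Z Δ X) \ (X ∩ Y)) = {11, 13}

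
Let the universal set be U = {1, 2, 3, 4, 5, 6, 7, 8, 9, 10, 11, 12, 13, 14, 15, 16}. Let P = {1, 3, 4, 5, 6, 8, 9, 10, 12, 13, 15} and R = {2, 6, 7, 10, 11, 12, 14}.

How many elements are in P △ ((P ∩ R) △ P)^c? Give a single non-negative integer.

13

P ∩ R = {6, 10, 12}
(P ∩ R) △ P = {1, 3, 4, 5, 8, 9, 13, 15}
((P ∩ R) △ P)^c = {2, 6, 7, 10, 11, 12, 14, 16}
P △ ((P ∩ R) △ P)^c = {1, 2, 3, 4, 5, 7, 8, 9, 11, 13, 14, 15, 16}
|P △ ((P ∩ R) △ P)^c| = 13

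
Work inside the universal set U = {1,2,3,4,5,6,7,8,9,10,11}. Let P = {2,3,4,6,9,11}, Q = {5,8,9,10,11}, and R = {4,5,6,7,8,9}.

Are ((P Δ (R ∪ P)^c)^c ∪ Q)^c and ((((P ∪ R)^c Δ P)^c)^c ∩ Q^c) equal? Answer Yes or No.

R ∪ P = {2,3,4,5,6,7,8,9,11}
(R ∪ P)^c = {1,10}
P Δ (R ∪ P)^c = {1,2,3,4,6,9,10,11}
(P Δ (R ∪ P)^c)^c = {5,7,8}
(P Δ (R ∪ P)^c)^c ∪ Q = {5,7,8,9,10,11}
((P Δ (R ∪ P)^c)^c ∪ Q)^c = {1,2,3,4,6}
P ∪ R = {2,3,4,5,6,7,8,9,11}
(P ∪ R)^c = {1,10}
(P ∪ R)^c Δ P = {1,2,3,4,6,9,10,11}
((P ∪ R)^c Δ P)^c = {5,7,8}
(((P ∪ R)^c Δ P)^c)^c = {1,2,3,4,6,9,10,11}
Q^c = {1,2,3,4,6,7}
(((P ∪ R)^c Δ P)^c)^c ∩ Q^c = {1,2,3,4,6}
Both equal {1,2,3,4,6}, so ((P Δ (R ∪ P)^c)^c ∪ Q)^c = (((P ∪ R)^c Δ P)^c)^c ∩ Q^c.

Yes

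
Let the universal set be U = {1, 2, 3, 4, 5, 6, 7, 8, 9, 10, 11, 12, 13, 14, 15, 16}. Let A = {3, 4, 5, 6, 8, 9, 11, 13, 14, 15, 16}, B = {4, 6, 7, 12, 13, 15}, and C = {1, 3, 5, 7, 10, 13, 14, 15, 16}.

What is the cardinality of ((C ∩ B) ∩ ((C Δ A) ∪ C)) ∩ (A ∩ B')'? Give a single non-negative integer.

C ∩ B = {7, 13, 15}
C Δ A = {1, 4, 6, 7, 8, 9, 10, 11}
(C Δ A) ∪ C = {1, 3, 4, 5, 6, 7, 8, 9, 10, 11, 13, 14, 15, 16}
(C ∩ B) ∩ ((C Δ A) ∪ C) = {7, 13, 15}
B' = {1, 2, 3, 5, 8, 9, 10, 11, 14, 16}
A ∩ B' = {3, 5, 8, 9, 11, 14, 16}
(A ∩ B')' = {1, 2, 4, 6, 7, 10, 12, 13, 15}
((C ∩ B) ∩ ((C Δ A) ∪ C)) ∩ (A ∩ B')' = {7, 13, 15}
|((C ∩ B) ∩ ((C Δ A) ∪ C)) ∩ (A ∩ B')'| = 3

3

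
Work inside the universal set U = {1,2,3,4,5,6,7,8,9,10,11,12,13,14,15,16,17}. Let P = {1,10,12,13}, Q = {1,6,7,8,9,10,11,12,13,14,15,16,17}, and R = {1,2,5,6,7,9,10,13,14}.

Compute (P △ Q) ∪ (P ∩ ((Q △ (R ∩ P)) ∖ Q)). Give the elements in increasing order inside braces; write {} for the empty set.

{6,7,8,9,11,14,15,16,17}

P △ Q = {6,7,8,9,11,14,15,16,17}
R ∩ P = {1,10,13}
Q △ (R ∩ P) = {6,7,8,9,11,12,14,15,16,17}
(Q △ (R ∩ P)) ∖ Q = {}
P ∩ ((Q △ (R ∩ P)) ∖ Q) = {}
(P △ Q) ∪ (P ∩ ((Q △ (R ∩ P)) ∖ Q)) = {6,7,8,9,11,14,15,16,17}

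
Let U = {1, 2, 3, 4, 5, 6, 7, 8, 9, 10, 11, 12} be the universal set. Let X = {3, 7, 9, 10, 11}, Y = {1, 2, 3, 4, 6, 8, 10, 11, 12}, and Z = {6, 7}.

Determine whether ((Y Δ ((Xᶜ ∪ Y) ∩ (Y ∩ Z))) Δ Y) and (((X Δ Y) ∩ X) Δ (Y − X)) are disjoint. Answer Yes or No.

No

Xᶜ = {1, 2, 4, 5, 6, 8, 12}
Xᶜ ∪ Y = {1, 2, 3, 4, 5, 6, 8, 10, 11, 12}
Y ∩ Z = {6}
(Xᶜ ∪ Y) ∩ (Y ∩ Z) = {6}
Y Δ ((Xᶜ ∪ Y) ∩ (Y ∩ Z)) = {1, 2, 3, 4, 8, 10, 11, 12}
(Y Δ ((Xᶜ ∪ Y) ∩ (Y ∩ Z))) Δ Y = {6}
X Δ Y = {1, 2, 4, 6, 7, 8, 9, 12}
(X Δ Y) ∩ X = {7, 9}
Y − X = {1, 2, 4, 6, 8, 12}
((X Δ Y) ∩ X) Δ (Y − X) = {1, 2, 4, 6, 7, 8, 9, 12}
6 lies in both, so they are not disjoint.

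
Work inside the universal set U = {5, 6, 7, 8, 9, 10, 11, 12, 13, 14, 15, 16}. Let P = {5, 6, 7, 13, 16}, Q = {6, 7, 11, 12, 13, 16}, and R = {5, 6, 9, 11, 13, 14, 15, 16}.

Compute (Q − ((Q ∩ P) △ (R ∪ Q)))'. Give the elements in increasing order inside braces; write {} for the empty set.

Q ∩ P = {6, 7, 13, 16}
R ∪ Q = {5, 6, 7, 9, 11, 12, 13, 14, 15, 16}
(Q ∩ P) △ (R ∪ Q) = {5, 9, 11, 12, 14, 15}
Q − ((Q ∩ P) △ (R ∪ Q)) = {6, 7, 13, 16}
(Q − ((Q ∩ P) △ (R ∪ Q)))' = {5, 8, 9, 10, 11, 12, 14, 15}

{5, 8, 9, 10, 11, 12, 14, 15}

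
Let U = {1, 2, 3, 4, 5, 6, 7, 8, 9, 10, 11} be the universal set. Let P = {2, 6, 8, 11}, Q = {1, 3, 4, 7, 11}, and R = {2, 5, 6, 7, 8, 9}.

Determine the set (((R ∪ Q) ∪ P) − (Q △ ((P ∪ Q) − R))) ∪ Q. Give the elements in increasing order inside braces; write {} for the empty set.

R ∪ Q = {1, 2, 3, 4, 5, 6, 7, 8, 9, 11}
(R ∪ Q) ∪ P = {1, 2, 3, 4, 5, 6, 7, 8, 9, 11}
P ∪ Q = {1, 2, 3, 4, 6, 7, 8, 11}
(P ∪ Q) − R = {1, 3, 4, 11}
Q △ ((P ∪ Q) − R) = {7}
((R ∪ Q) ∪ P) − (Q △ ((P ∪ Q) − R)) = {1, 2, 3, 4, 5, 6, 8, 9, 11}
(((R ∪ Q) ∪ P) − (Q △ ((P ∪ Q) − R))) ∪ Q = {1, 2, 3, 4, 5, 6, 7, 8, 9, 11}

{1, 2, 3, 4, 5, 6, 7, 8, 9, 11}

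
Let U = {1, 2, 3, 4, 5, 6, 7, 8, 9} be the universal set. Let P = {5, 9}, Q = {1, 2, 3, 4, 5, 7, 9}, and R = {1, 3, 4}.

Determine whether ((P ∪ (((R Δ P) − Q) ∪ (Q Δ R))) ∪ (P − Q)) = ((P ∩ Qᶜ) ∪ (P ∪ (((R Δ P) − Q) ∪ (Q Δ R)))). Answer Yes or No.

Yes

R Δ P = {1, 3, 4, 5, 9}
(R Δ P) − Q = {}
Q Δ R = {2, 5, 7, 9}
((R Δ P) − Q) ∪ (Q Δ R) = {2, 5, 7, 9}
P ∪ (((R Δ P) − Q) ∪ (Q Δ R)) = {2, 5, 7, 9}
P − Q = {}
(P ∪ (((R Δ P) − Q) ∪ (Q Δ R))) ∪ (P − Q) = {2, 5, 7, 9}
Qᶜ = {6, 8}
P ∩ Qᶜ = {}
(P ∩ Qᶜ) ∪ (P ∪ (((R Δ P) − Q) ∪ (Q Δ R))) = {2, 5, 7, 9}
Both equal {2, 5, 7, 9}, so (P ∪ (((R Δ P) − Q) ∪ (Q Δ R))) ∪ (P − Q) = (P ∩ Qᶜ) ∪ (P ∪ (((R Δ P) − Q) ∪ (Q Δ R))).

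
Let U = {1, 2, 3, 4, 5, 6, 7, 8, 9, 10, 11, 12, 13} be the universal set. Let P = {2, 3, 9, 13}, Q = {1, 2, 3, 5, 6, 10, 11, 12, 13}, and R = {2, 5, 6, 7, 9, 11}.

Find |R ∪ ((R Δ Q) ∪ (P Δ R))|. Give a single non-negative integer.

11

R Δ Q = {1, 3, 7, 9, 10, 12, 13}
P Δ R = {3, 5, 6, 7, 11, 13}
(R Δ Q) ∪ (P Δ R) = {1, 3, 5, 6, 7, 9, 10, 11, 12, 13}
R ∪ ((R Δ Q) ∪ (P Δ R)) = {1, 2, 3, 5, 6, 7, 9, 10, 11, 12, 13}
|R ∪ ((R Δ Q) ∪ (P Δ R))| = 11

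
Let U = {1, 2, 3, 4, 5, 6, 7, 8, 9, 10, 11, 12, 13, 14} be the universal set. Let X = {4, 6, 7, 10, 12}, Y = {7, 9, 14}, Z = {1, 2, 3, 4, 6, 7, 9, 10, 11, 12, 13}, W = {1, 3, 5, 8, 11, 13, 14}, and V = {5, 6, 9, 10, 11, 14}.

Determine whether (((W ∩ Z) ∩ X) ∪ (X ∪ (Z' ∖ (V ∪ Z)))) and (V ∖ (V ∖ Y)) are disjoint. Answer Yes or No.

W ∩ Z = {1, 3, 11, 13}
(W ∩ Z) ∩ X = {}
Z' = {5, 8, 14}
V ∪ Z = {1, 2, 3, 4, 5, 6, 7, 9, 10, 11, 12, 13, 14}
Z' ∖ (V ∪ Z) = {8}
X ∪ (Z' ∖ (V ∪ Z)) = {4, 6, 7, 8, 10, 12}
((W ∩ Z) ∩ X) ∪ (X ∪ (Z' ∖ (V ∪ Z))) = {4, 6, 7, 8, 10, 12}
V ∖ Y = {5, 6, 10, 11}
V ∖ (V ∖ Y) = {9, 14}
{4, 6, 7, 8, 10, 12} and {9, 14} share no elements.

Yes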